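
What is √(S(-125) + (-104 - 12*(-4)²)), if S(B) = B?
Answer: I*√421 ≈ 20.518*I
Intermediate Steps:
√(S(-125) + (-104 - 12*(-4)²)) = √(-125 + (-104 - 12*(-4)²)) = √(-125 + (-104 - 12*16)) = √(-125 + (-104 - 192)) = √(-125 - 296) = √(-421) = I*√421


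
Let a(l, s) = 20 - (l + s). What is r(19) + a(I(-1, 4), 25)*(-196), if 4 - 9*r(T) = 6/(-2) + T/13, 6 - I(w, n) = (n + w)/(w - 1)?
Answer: 31858/13 ≈ 2450.6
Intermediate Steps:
I(w, n) = 6 - (n + w)/(-1 + w) (I(w, n) = 6 - (n + w)/(w - 1) = 6 - (n + w)/(-1 + w))
a(l, s) = 20 - l - s (a(l, s) = 20 + (-l - s) = 20 - l - s)
r(T) = 7/9 - T/117 (r(T) = 4/9 - (6/(-2) + T/13)/9 = 4/9 - (6*(-½) + T*(1/13))/9 = 4/9 - (-3 + T/13)/9 = 4/9 + (⅓ - T/117) = 7/9 - T/117)
r(19) + a(I(-1, 4), 25)*(-196) = (7/9 - 1/117*19) + (20 - (-6 - 1*4 + 5*(-1))/(-1 - 1) - 1*25)*(-196) = (7/9 - 19/117) + (20 - (-6 - 4 - 5)/(-2) - 25)*(-196) = 8/13 + (20 - (-1)*(-15)/2 - 25)*(-196) = 8/13 + (20 - 1*15/2 - 25)*(-196) = 8/13 + (20 - 15/2 - 25)*(-196) = 8/13 - 25/2*(-196) = 8/13 + 2450 = 31858/13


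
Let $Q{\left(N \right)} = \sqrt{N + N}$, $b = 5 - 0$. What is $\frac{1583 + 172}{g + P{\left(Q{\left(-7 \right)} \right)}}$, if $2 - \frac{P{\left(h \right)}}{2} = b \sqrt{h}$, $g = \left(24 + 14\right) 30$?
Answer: $\frac{1755}{2 \left(572 - 5 \sqrt[4]{-14}\right)} \approx 1.5524 + 0.018786 i$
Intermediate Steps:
$b = 5$ ($b = 5 + 0 = 5$)
$g = 1140$ ($g = 38 \cdot 30 = 1140$)
$Q{\left(N \right)} = \sqrt{2} \sqrt{N}$ ($Q{\left(N \right)} = \sqrt{2 N} = \sqrt{2} \sqrt{N}$)
$P{\left(h \right)} = 4 - 10 \sqrt{h}$ ($P{\left(h \right)} = 4 - 2 \cdot 5 \sqrt{h} = 4 - 10 \sqrt{h}$)
$\frac{1583 + 172}{g + P{\left(Q{\left(-7 \right)} \right)}} = \frac{1583 + 172}{1140 + \left(4 - 10 \sqrt{\sqrt{2} \sqrt{-7}}\right)} = \frac{1755}{1140 + \left(4 - 10 \sqrt{\sqrt{2} i \sqrt{7}}\right)} = \frac{1755}{1140 + \left(4 - 10 \sqrt{i \sqrt{14}}\right)} = \frac{1755}{1140 + \left(4 - 10 \sqrt[4]{14} \sqrt{i}\right)} = \frac{1755}{1144 - 10 \sqrt[4]{14} \sqrt{i}}$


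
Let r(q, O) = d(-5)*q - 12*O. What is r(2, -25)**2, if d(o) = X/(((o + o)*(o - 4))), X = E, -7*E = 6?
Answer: 992124004/11025 ≈ 89989.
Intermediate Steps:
E = -6/7 (E = -1/7*6 = -6/7 ≈ -0.85714)
X = -6/7 ≈ -0.85714
d(o) = -3/(7*o*(-4 + o)) (d(o) = -6*1/((o - 4)*(o + o))/7 = -6*1/(2*o*(-4 + o))/7 = -3/(7*o*(-4 + o)))
r(q, O) = -12*O - q/105 (r(q, O) = (-3/7/(-5*(-4 - 5)))*q - 12*O = (-3/7*(-1/5)/(-9))*q - 12*O = (-3/7*(-1/5)*(-1/9))*q - 12*O = -q/105 - 12*O = -12*O - q/105)
r(2, -25)**2 = (-12*(-25) - 1/105*2)**2 = (300 - 2/105)**2 = (31498/105)**2 = 992124004/11025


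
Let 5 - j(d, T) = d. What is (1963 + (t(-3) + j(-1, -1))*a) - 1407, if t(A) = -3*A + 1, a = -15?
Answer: 316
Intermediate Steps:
j(d, T) = 5 - d
t(A) = 1 - 3*A
(1963 + (t(-3) + j(-1, -1))*a) - 1407 = (1963 + ((1 - 3*(-3)) + (5 - 1*(-1)))*(-15)) - 1407 = (1963 + ((1 + 9) + (5 + 1))*(-15)) - 1407 = (1963 + (10 + 6)*(-15)) - 1407 = (1963 + 16*(-15)) - 1407 = (1963 - 240) - 1407 = 1723 - 1407 = 316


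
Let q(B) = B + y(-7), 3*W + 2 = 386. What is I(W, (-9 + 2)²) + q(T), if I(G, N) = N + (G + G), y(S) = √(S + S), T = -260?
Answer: 45 + I*√14 ≈ 45.0 + 3.7417*I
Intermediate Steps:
W = 128 (W = -⅔ + (⅓)*386 = -⅔ + 386/3 = 128)
y(S) = √2*√S (y(S) = √(2*S) = √2*√S)
I(G, N) = N + 2*G
q(B) = B + I*√14 (q(B) = B + √2*√(-7) = B + √2*(I*√7) = B + I*√14)
I(W, (-9 + 2)²) + q(T) = ((-9 + 2)² + 2*128) + (-260 + I*√14) = ((-7)² + 256) + (-260 + I*√14) = (49 + 256) + (-260 + I*√14) = 305 + (-260 + I*√14) = 45 + I*√14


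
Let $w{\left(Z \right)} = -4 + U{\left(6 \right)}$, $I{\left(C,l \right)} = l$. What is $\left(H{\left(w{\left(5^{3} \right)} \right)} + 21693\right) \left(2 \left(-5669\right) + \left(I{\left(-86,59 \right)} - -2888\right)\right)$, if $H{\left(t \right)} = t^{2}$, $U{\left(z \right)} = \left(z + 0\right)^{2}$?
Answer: $-190618347$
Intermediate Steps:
$U{\left(z \right)} = z^{2}$
$w{\left(Z \right)} = 32$ ($w{\left(Z \right)} = -4 + 6^{2} = -4 + 36 = 32$)
$\left(H{\left(w{\left(5^{3} \right)} \right)} + 21693\right) \left(2 \left(-5669\right) + \left(I{\left(-86,59 \right)} - -2888\right)\right) = \left(32^{2} + 21693\right) \left(2 \left(-5669\right) + \left(59 - -2888\right)\right) = \left(1024 + 21693\right) \left(-11338 + \left(59 + 2888\right)\right) = 22717 \left(-11338 + 2947\right) = 22717 \left(-8391\right) = -190618347$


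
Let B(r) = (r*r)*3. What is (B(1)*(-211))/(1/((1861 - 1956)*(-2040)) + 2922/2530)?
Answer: -31036876200/56628613 ≈ -548.08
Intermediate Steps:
B(r) = 3*r² (B(r) = r²*3 = 3*r²)
(B(1)*(-211))/(1/((1861 - 1956)*(-2040)) + 2922/2530) = ((3*1²)*(-211))/(1/((1861 - 1956)*(-2040)) + 2922/2530) = ((3*1)*(-211))/(-1/2040/(-95) + 2922*(1/2530)) = (3*(-211))/(-1/95*(-1/2040) + 1461/1265) = -633/(1/193800 + 1461/1265) = -633/56628613/49031400 = -633*49031400/56628613 = -31036876200/56628613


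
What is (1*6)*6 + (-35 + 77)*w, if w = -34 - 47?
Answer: -3366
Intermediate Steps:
w = -81
(1*6)*6 + (-35 + 77)*w = (1*6)*6 + (-35 + 77)*(-81) = 6*6 + 42*(-81) = 36 - 3402 = -3366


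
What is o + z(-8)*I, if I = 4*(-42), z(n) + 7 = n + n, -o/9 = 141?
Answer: 2595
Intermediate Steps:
o = -1269 (o = -9*141 = -1269)
z(n) = -7 + 2*n (z(n) = -7 + (n + n) = -7 + 2*n)
I = -168
o + z(-8)*I = -1269 + (-7 + 2*(-8))*(-168) = -1269 + (-7 - 16)*(-168) = -1269 - 23*(-168) = -1269 + 3864 = 2595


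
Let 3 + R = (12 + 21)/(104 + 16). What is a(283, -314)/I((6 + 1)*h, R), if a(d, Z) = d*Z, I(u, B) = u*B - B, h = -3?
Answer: -1777240/1199 ≈ -1482.3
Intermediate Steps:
R = -109/40 (R = -3 + (12 + 21)/(104 + 16) = -3 + 33/120 = -3 + 33*(1/120) = -3 + 11/40 = -109/40 ≈ -2.7250)
I(u, B) = -B + B*u (I(u, B) = B*u - B = -B + B*u)
a(d, Z) = Z*d
a(283, -314)/I((6 + 1)*h, R) = (-314*283)/((-109*(-1 + (6 + 1)*(-3))/40)) = -88862*(-40/(109*(-1 + 7*(-3)))) = -88862*(-40/(109*(-1 - 21))) = -88862/((-109/40*(-22))) = -88862/1199/20 = -88862*20/1199 = -1777240/1199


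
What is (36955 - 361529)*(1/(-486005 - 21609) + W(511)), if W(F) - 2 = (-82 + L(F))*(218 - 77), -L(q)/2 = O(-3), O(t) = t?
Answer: 882610247739939/253807 ≈ 3.4775e+9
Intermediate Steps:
L(q) = 6 (L(q) = -2*(-3) = 6)
W(F) = -10714 (W(F) = 2 + (-82 + 6)*(218 - 77) = 2 - 76*141 = 2 - 10716 = -10714)
(36955 - 361529)*(1/(-486005 - 21609) + W(511)) = (36955 - 361529)*(1/(-486005 - 21609) - 10714) = -324574*(1/(-507614) - 10714) = -324574*(-1/507614 - 10714) = -324574*(-5438576397/507614) = 882610247739939/253807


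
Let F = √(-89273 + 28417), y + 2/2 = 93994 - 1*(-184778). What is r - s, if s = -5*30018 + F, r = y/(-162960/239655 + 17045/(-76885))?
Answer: -35239858384769/221521321 - 2*I*√15214 ≈ -1.5908e+5 - 246.69*I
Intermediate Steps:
y = 278771 (y = -1 + (93994 - 1*(-184778)) = -1 + (93994 + 184778) = -1 + 278772 = 278771)
F = 2*I*√15214 (F = √(-60856) = 2*I*√15214 ≈ 246.69*I)
r = -68487993453659/221521321 (r = 278771/(-162960/239655 + 17045/(-76885)) = 278771/(-162960*1/239655 + 17045*(-1/76885)) = 278771/(-10864/15977 - 3409/15377) = 278771/(-221521321/245678329) = 278771*(-245678329/221521321) = -68487993453659/221521321 ≈ -3.0917e+5)
s = -150090 + 2*I*√15214 (s = -5*30018 + 2*I*√15214 = -150090 + 2*I*√15214 ≈ -1.5009e+5 + 246.69*I)
r - s = -68487993453659/221521321 - (-150090 + 2*I*√15214) = -68487993453659/221521321 + (150090 - 2*I*√15214) = -35239858384769/221521321 - 2*I*√15214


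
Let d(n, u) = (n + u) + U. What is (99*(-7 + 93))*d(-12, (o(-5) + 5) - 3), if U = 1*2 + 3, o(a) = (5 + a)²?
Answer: -42570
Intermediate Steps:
U = 5 (U = 2 + 3 = 5)
d(n, u) = 5 + n + u (d(n, u) = (n + u) + 5 = 5 + n + u)
(99*(-7 + 93))*d(-12, (o(-5) + 5) - 3) = (99*(-7 + 93))*(5 - 12 + (((5 - 5)² + 5) - 3)) = (99*86)*(5 - 12 + ((0² + 5) - 3)) = 8514*(5 - 12 + ((0 + 5) - 3)) = 8514*(5 - 12 + (5 - 3)) = 8514*(5 - 12 + 2) = 8514*(-5) = -42570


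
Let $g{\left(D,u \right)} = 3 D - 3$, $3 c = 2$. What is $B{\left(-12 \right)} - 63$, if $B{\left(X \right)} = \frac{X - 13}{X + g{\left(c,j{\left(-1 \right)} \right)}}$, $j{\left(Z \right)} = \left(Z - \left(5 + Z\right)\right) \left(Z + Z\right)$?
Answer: $- \frac{794}{13} \approx -61.077$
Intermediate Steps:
$c = \frac{2}{3}$ ($c = \frac{1}{3} \cdot 2 = \frac{2}{3} \approx 0.66667$)
$j{\left(Z \right)} = - 10 Z$ ($j{\left(Z \right)} = - 5 \cdot 2 Z = - 10 Z$)
$g{\left(D,u \right)} = -3 + 3 D$
$B{\left(X \right)} = \frac{-13 + X}{-1 + X}$ ($B{\left(X \right)} = \frac{X - 13}{X + \left(-3 + 3 \cdot \frac{2}{3}\right)} = \frac{-13 + X}{X + \left(-3 + 2\right)} = \frac{-13 + X}{X - 1} = \frac{-13 + X}{-1 + X}$)
$B{\left(-12 \right)} - 63 = \frac{-13 - 12}{-1 - 12} - 63 = \frac{1}{-13} \left(-25\right) - 63 = \left(- \frac{1}{13}\right) \left(-25\right) - 63 = \frac{25}{13} - 63 = - \frac{794}{13}$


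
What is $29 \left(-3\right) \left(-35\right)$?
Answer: $3045$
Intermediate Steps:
$29 \left(-3\right) \left(-35\right) = \left(-87\right) \left(-35\right) = 3045$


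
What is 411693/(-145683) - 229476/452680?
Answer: -18316328279/5495648370 ≈ -3.3329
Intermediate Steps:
411693/(-145683) - 229476/452680 = 411693*(-1/145683) - 229476*1/452680 = -137231/48561 - 57369/113170 = -18316328279/5495648370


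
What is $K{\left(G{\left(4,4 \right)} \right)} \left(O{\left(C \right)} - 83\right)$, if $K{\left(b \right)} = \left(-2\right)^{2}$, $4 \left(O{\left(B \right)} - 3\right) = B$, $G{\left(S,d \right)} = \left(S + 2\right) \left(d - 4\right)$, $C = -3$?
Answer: $-323$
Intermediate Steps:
$G{\left(S,d \right)} = \left(-4 + d\right) \left(2 + S\right)$ ($G{\left(S,d \right)} = \left(2 + S\right) \left(-4 + d\right) = \left(-4 + d\right) \left(2 + S\right)$)
$O{\left(B \right)} = 3 + \frac{B}{4}$
$K{\left(b \right)} = 4$
$K{\left(G{\left(4,4 \right)} \right)} \left(O{\left(C \right)} - 83\right) = 4 \left(\left(3 + \frac{1}{4} \left(-3\right)\right) - 83\right) = 4 \left(\left(3 - \frac{3}{4}\right) - 83\right) = 4 \left(\frac{9}{4} - 83\right) = 4 \left(- \frac{323}{4}\right) = -323$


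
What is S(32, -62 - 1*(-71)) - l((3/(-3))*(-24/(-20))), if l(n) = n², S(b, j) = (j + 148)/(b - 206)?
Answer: -10189/4350 ≈ -2.3423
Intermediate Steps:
S(b, j) = (148 + j)/(-206 + b)
S(32, -62 - 1*(-71)) - l((3/(-3))*(-24/(-20))) = (148 + (-62 - 1*(-71)))/(-206 + 32) - ((3/(-3))*(-24/(-20)))² = (148 + (-62 + 71))/(-174) - ((3*(-⅓))*(-24*(-1/20)))² = -(148 + 9)/174 - (-1*6/5)² = -1/174*157 - (-6/5)² = -157/174 - 1*36/25 = -157/174 - 36/25 = -10189/4350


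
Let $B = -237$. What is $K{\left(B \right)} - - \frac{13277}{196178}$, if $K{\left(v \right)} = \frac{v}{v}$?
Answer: $\frac{209455}{196178} \approx 1.0677$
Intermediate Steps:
$K{\left(v \right)} = 1$
$K{\left(B \right)} - - \frac{13277}{196178} = 1 - - \frac{13277}{196178} = 1 + \frac{13277}{196178} = \frac{209455}{196178}$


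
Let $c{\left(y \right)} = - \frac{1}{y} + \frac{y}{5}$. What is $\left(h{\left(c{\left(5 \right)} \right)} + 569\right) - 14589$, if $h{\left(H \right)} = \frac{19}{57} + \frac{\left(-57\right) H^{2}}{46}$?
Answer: $- \frac{24185293}{1725} \approx -14020.0$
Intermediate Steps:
$c{\left(y \right)} = - \frac{1}{y} + \frac{y}{5}$ ($c{\left(y \right)} = - \frac{1}{y} + y \frac{1}{5} = - \frac{1}{y} + \frac{y}{5}$)
$h{\left(H \right)} = \frac{1}{3} - \frac{57 H^{2}}{46}$ ($h{\left(H \right)} = 19 \cdot \frac{1}{57} + - 57 H^{2} \cdot \frac{1}{46} = \frac{1}{3} - \frac{57 H^{2}}{46}$)
$\left(h{\left(c{\left(5 \right)} \right)} + 569\right) - 14589 = \left(\left(\frac{1}{3} - \frac{57 \left(- \frac{1}{5} + \frac{1}{5} \cdot 5\right)^{2}}{46}\right) + 569\right) - 14589 = \left(\left(\frac{1}{3} - \frac{57 \left(\left(-1\right) \frac{1}{5} + 1\right)^{2}}{46}\right) + 569\right) - 14589 = \left(\left(\frac{1}{3} - \frac{57 \left(- \frac{1}{5} + 1\right)^{2}}{46}\right) + 569\right) - 14589 = \left(\left(\frac{1}{3} - \frac{57 \left(\frac{4}{5}\right)^{2}}{46}\right) + 569\right) - 14589 = \left(\left(\frac{1}{3} - \frac{456}{575}\right) + 569\right) - 14589 = \left(- \frac{793}{1725} + 569\right) - 14589 = \frac{980732}{1725} - 14589 = - \frac{24185293}{1725}$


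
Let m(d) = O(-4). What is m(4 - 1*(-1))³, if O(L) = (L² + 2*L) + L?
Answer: 64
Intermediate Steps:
O(L) = L² + 3*L
m(d) = 4 (m(d) = -4*(3 - 4) = -4*(-1) = 4)
m(4 - 1*(-1))³ = 4³ = 64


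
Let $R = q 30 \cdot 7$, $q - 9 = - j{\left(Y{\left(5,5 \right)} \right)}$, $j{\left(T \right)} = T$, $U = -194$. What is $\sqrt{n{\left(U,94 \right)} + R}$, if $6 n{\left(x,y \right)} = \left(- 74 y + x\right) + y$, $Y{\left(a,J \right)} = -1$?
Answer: $2 \sqrt{231} \approx 30.397$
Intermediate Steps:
$q = 10$ ($q = 9 - -1 = 9 + 1 = 10$)
$n{\left(x,y \right)} = - \frac{73 y}{6} + \frac{x}{6}$ ($n{\left(x,y \right)} = \frac{\left(- 74 y + x\right) + y}{6} = \frac{\left(x - 74 y\right) + y}{6} = \frac{x - 73 y}{6} = - \frac{73 y}{6} + \frac{x}{6}$)
$R = 2100$ ($R = 10 \cdot 30 \cdot 7 = 300 \cdot 7 = 2100$)
$\sqrt{n{\left(U,94 \right)} + R} = \sqrt{\left(\left(- \frac{73}{6}\right) 94 + \frac{1}{6} \left(-194\right)\right) + 2100} = \sqrt{\left(- \frac{3431}{3} - \frac{97}{3}\right) + 2100} = \sqrt{-1176 + 2100} = \sqrt{924} = 2 \sqrt{231}$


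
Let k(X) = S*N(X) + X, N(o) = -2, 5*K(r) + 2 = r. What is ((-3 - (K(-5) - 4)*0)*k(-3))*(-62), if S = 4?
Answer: -2046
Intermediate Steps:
K(r) = -2/5 + r/5
k(X) = -8 + X (k(X) = 4*(-2) + X = -8 + X)
((-3 - (K(-5) - 4)*0)*k(-3))*(-62) = ((-3 - ((-2/5 + (1/5)*(-5)) - 4)*0)*(-8 - 3))*(-62) = ((-3 - ((-2/5 - 1) - 4)*0)*(-11))*(-62) = ((-3 - (-7/5 - 4)*0)*(-11))*(-62) = ((-3 - (-27)*0/5)*(-11))*(-62) = ((-3 - 1*0)*(-11))*(-62) = ((-3 + 0)*(-11))*(-62) = -3*(-11)*(-62) = 33*(-62) = -2046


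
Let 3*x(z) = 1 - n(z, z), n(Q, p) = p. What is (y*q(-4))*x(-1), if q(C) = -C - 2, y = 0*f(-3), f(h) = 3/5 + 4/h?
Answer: 0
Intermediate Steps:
f(h) = 3/5 + 4/h (f(h) = 3*(1/5) + 4/h = 3/5 + 4/h)
x(z) = 1/3 - z/3 (x(z) = (1 - z)/3 = 1/3 - z/3)
y = 0 (y = 0*(3/5 + 4/(-3)) = 0*(3/5 + 4*(-1/3)) = 0*(3/5 - 4/3) = 0*(-11/15) = 0)
q(C) = -2 - C
(y*q(-4))*x(-1) = (0*(-2 - 1*(-4)))*(1/3 - 1/3*(-1)) = (0*(-2 + 4))*(1/3 + 1/3) = (0*2)*(2/3) = 0*(2/3) = 0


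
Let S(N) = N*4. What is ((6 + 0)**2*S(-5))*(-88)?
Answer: 63360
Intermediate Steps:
S(N) = 4*N
((6 + 0)**2*S(-5))*(-88) = ((6 + 0)**2*(4*(-5)))*(-88) = (6**2*(-20))*(-88) = (36*(-20))*(-88) = -720*(-88) = 63360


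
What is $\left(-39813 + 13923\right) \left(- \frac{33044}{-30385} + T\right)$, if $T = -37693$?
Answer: $\frac{5930201644458}{6077} \approx 9.7584 \cdot 10^{8}$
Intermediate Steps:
$\left(-39813 + 13923\right) \left(- \frac{33044}{-30385} + T\right) = \left(-39813 + 13923\right) \left(- \frac{33044}{-30385} - 37693\right) = - 25890 \left(\left(-33044\right) \left(- \frac{1}{30385}\right) - 37693\right) = - 25890 \left(\frac{33044}{30385} - 37693\right) = \left(-25890\right) \left(- \frac{1145268761}{30385}\right) = \frac{5930201644458}{6077}$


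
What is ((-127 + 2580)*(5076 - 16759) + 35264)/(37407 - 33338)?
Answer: -28623135/4069 ≈ -7034.4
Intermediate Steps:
((-127 + 2580)*(5076 - 16759) + 35264)/(37407 - 33338) = (2453*(-11683) + 35264)/4069 = (-28658399 + 35264)*(1/4069) = -28623135*1/4069 = -28623135/4069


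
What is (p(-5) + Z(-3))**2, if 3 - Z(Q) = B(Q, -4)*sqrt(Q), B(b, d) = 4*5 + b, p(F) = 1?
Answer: (4 - 17*I*sqrt(3))**2 ≈ -851.0 - 235.56*I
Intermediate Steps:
B(b, d) = 20 + b
Z(Q) = 3 - sqrt(Q)*(20 + Q) (Z(Q) = 3 - (20 + Q)*sqrt(Q) = 3 - sqrt(Q)*(20 + Q))
(p(-5) + Z(-3))**2 = (1 + (3 - sqrt(-3)*(20 - 3)))**2 = (1 + (3 - 1*I*sqrt(3)*17))**2 = (1 + (3 - 17*I*sqrt(3)))**2 = (4 - 17*I*sqrt(3))**2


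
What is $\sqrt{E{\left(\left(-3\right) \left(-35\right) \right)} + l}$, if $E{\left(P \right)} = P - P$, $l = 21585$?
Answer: $\sqrt{21585} \approx 146.92$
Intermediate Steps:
$E{\left(P \right)} = 0$
$\sqrt{E{\left(\left(-3\right) \left(-35\right) \right)} + l} = \sqrt{0 + 21585} = \sqrt{21585}$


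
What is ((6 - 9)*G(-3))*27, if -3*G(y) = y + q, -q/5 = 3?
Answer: -486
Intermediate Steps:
q = -15 (q = -5*3 = -15)
G(y) = 5 - y/3 (G(y) = -(y - 15)/3 = -(-15 + y)/3 = 5 - y/3)
((6 - 9)*G(-3))*27 = ((6 - 9)*(5 - ⅓*(-3)))*27 = -3*(5 + 1)*27 = -3*6*27 = -18*27 = -486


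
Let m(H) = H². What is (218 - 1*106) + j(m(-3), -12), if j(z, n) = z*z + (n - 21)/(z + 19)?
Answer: 5371/28 ≈ 191.82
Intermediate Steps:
j(z, n) = z² + (-21 + n)/(19 + z)
(218 - 1*106) + j(m(-3), -12) = (218 - 1*106) + (-21 - 12 + ((-3)²)³ + 19*((-3)²)²)/(19 + (-3)²) = (218 - 106) + (-21 - 12 + 9³ + 19*9²)/(19 + 9) = 112 + (-21 - 12 + 729 + 19*81)/28 = 112 + (-21 - 12 + 729 + 1539)/28 = 112 + (1/28)*2235 = 112 + 2235/28 = 5371/28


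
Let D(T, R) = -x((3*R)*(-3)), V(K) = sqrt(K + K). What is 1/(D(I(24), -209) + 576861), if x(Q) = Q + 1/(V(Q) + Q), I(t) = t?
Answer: 2032208735139/1168479377448684841 - 3*sqrt(418)/1168479377448684841 ≈ 1.7392e-6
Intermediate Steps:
V(K) = sqrt(2)*sqrt(K) (V(K) = sqrt(2*K) = sqrt(2)*sqrt(K))
x(Q) = Q + 1/(Q + sqrt(2)*sqrt(Q)) (x(Q) = Q + 1/(sqrt(2)*sqrt(Q) + Q) = Q + 1/(Q + sqrt(2)*sqrt(Q)))
D(T, R) = -(1 + 81*R**2 + 27*sqrt(2)*(-R)**(3/2))/(-9*R + 3*sqrt(2)*sqrt(-R)) (D(T, R) = -(1 + ((3*R)*(-3))**2 + sqrt(2)*((3*R)*(-3))**(3/2))/((3*R)*(-3) + sqrt(2)*sqrt((3*R)*(-3))) = -(1 + (-9*R)**2 + sqrt(2)*(-9*R)**(3/2))/(-9*R + sqrt(2)*sqrt(-9*R)) = -(1 + 81*R**2 + sqrt(2)*(27*(-R)**(3/2)))/(-9*R + sqrt(2)*(3*sqrt(-R))) = -(1 + 81*R**2 + 27*sqrt(2)*(-R)**(3/2))/(-9*R + 3*sqrt(2)*sqrt(-R)))
1/(D(I(24), -209) + 576861) = 1/((1 + 81*(-209)**2 + 27*sqrt(2)*(-1*(-209))**(3/2))/(3*(3*(-209) - sqrt(2)*sqrt(-1*(-209)))) + 576861) = 1/((1 + 81*43681 + 27*sqrt(2)*209**(3/2))/(3*(-627 - sqrt(2)*sqrt(209))) + 576861) = 1/((1 + 3538161 + 27*sqrt(2)*(209*sqrt(209)))/(3*(-627 - sqrt(418))) + 576861) = 1/((1 + 3538161 + 5643*sqrt(418))/(3*(-627 - sqrt(418))) + 576861) = 1/((3538162 + 5643*sqrt(418))/(3*(-627 - sqrt(418))) + 576861) = 1/(576861 + (3538162 + 5643*sqrt(418))/(3*(-627 - sqrt(418))))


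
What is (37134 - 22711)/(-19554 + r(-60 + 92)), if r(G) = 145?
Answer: -14423/19409 ≈ -0.74311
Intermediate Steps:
(37134 - 22711)/(-19554 + r(-60 + 92)) = (37134 - 22711)/(-19554 + 145) = 14423/(-19409) = 14423*(-1/19409) = -14423/19409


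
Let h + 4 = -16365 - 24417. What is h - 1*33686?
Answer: -74472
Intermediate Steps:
h = -40786 (h = -4 + (-16365 - 24417) = -4 - 40782 = -40786)
h - 1*33686 = -40786 - 1*33686 = -40786 - 33686 = -74472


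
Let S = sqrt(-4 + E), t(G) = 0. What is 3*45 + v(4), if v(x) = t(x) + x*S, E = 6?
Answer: 135 + 4*sqrt(2) ≈ 140.66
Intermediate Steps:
S = sqrt(2) (S = sqrt(-4 + 6) = sqrt(2) ≈ 1.4142)
v(x) = x*sqrt(2) (v(x) = 0 + x*sqrt(2) = x*sqrt(2))
3*45 + v(4) = 3*45 + 4*sqrt(2) = 135 + 4*sqrt(2)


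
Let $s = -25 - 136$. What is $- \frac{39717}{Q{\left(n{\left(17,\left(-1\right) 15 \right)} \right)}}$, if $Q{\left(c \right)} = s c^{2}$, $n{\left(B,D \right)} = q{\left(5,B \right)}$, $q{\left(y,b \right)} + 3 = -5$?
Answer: $\frac{39717}{10304} \approx 3.8545$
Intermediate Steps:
$q{\left(y,b \right)} = -8$ ($q{\left(y,b \right)} = -3 - 5 = -8$)
$n{\left(B,D \right)} = -8$
$s = -161$
$Q{\left(c \right)} = - 161 c^{2}$
$- \frac{39717}{Q{\left(n{\left(17,\left(-1\right) 15 \right)} \right)}} = - \frac{39717}{\left(-161\right) \left(-8\right)^{2}} = - \frac{39717}{\left(-161\right) 64} = - \frac{39717}{-10304} = \left(-39717\right) \left(- \frac{1}{10304}\right) = \frac{39717}{10304}$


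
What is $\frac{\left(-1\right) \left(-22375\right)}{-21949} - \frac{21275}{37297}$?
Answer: $- \frac{1301485350}{818631853} \approx -1.5898$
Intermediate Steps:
$\frac{\left(-1\right) \left(-22375\right)}{-21949} - \frac{21275}{37297} = 22375 \left(- \frac{1}{21949}\right) - \frac{21275}{37297} = - \frac{22375}{21949} - \frac{21275}{37297} = - \frac{1301485350}{818631853}$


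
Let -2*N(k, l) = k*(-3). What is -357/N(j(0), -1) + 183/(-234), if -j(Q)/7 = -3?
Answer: -315/26 ≈ -12.115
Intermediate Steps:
j(Q) = 21 (j(Q) = -7*(-3) = 21)
N(k, l) = 3*k/2 (N(k, l) = -k*(-3)/2 = -(-3)*k/2 = 3*k/2)
-357/N(j(0), -1) + 183/(-234) = -357/((3/2)*21) + 183/(-234) = -357/63/2 + 183*(-1/234) = -357*2/63 - 61/78 = -34/3 - 61/78 = -315/26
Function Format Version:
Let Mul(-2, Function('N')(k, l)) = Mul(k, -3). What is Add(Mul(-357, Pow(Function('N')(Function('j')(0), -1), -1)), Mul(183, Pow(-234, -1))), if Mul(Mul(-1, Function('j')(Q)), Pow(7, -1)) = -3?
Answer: Rational(-315, 26) ≈ -12.115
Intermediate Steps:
Function('j')(Q) = 21 (Function('j')(Q) = Mul(-7, -3) = 21)
Function('N')(k, l) = Mul(Rational(3, 2), k) (Function('N')(k, l) = Mul(Rational(-1, 2), Mul(k, -3)) = Mul(Rational(-1, 2), Mul(-3, k)) = Mul(Rational(3, 2), k))
Add(Mul(-357, Pow(Function('N')(Function('j')(0), -1), -1)), Mul(183, Pow(-234, -1))) = Add(Mul(-357, Pow(Mul(Rational(3, 2), 21), -1)), Mul(183, Pow(-234, -1))) = Add(Mul(-357, Pow(Rational(63, 2), -1)), Mul(183, Rational(-1, 234))) = Add(Mul(-357, Rational(2, 63)), Rational(-61, 78)) = Add(Rational(-34, 3), Rational(-61, 78)) = Rational(-315, 26)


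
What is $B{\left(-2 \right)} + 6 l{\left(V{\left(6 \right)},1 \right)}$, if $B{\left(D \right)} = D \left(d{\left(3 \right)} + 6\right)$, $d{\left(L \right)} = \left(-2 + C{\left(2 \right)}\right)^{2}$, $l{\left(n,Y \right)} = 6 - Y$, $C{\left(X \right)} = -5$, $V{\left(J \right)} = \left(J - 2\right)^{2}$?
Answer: $-80$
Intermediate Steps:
$V{\left(J \right)} = \left(-2 + J\right)^{2}$
$d{\left(L \right)} = 49$ ($d{\left(L \right)} = \left(-2 - 5\right)^{2} = \left(-7\right)^{2} = 49$)
$B{\left(D \right)} = 55 D$ ($B{\left(D \right)} = D \left(49 + 6\right) = D 55 = 55 D$)
$B{\left(-2 \right)} + 6 l{\left(V{\left(6 \right)},1 \right)} = 55 \left(-2\right) + 6 \left(6 - 1\right) = -110 + 6 \left(6 - 1\right) = -110 + 6 \cdot 5 = -110 + 30 = -80$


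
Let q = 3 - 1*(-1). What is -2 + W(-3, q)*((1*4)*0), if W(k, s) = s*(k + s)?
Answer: -2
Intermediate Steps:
q = 4 (q = 3 + 1 = 4)
-2 + W(-3, q)*((1*4)*0) = -2 + (4*(-3 + 4))*((1*4)*0) = -2 + (4*1)*(4*0) = -2 + 4*0 = -2 + 0 = -2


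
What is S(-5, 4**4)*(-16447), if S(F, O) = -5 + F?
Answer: 164470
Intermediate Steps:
S(-5, 4**4)*(-16447) = (-5 - 5)*(-16447) = -10*(-16447) = 164470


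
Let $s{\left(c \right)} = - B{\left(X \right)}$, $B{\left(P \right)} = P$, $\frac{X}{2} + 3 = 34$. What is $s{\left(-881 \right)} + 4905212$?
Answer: $4905150$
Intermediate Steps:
$X = 62$ ($X = -6 + 2 \cdot 34 = -6 + 68 = 62$)
$s{\left(c \right)} = -62$ ($s{\left(c \right)} = \left(-1\right) 62 = -62$)
$s{\left(-881 \right)} + 4905212 = -62 + 4905212 = 4905150$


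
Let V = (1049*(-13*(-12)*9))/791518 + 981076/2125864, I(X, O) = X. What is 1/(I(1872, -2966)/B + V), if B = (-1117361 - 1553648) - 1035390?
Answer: 59967384025583762/139227080947864061 ≈ 0.43072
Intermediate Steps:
B = -3706399 (B = -2671009 - 1035390 = -3706399)
V = 37572147203/16179419438 (V = (1049*(156*9))*(1/791518) + 981076*(1/2125864) = (1049*1404)*(1/791518) + 245269/531466 = 1472796*(1/791518) + 245269/531466 = 56646/30443 + 245269/531466 = 37572147203/16179419438 ≈ 2.3222)
1/(I(1872, -2966)/B + V) = 1/(1872/(-3706399) + 37572147203/16179419438) = 1/(1872*(-1/3706399) + 37572147203/16179419438) = 1/(-1872/3706399 + 37572147203/16179419438) = 1/(139227080947864061/59967384025583762) = 59967384025583762/139227080947864061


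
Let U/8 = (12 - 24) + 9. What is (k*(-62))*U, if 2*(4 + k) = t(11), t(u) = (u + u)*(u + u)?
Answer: 354144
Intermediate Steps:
t(u) = 4*u² (t(u) = (2*u)*(2*u) = 4*u²)
k = 238 (k = -4 + (4*11²)/2 = -4 + (4*121)/2 = -4 + (½)*484 = -4 + 242 = 238)
U = -24 (U = 8*((12 - 24) + 9) = 8*(-12 + 9) = 8*(-3) = -24)
(k*(-62))*U = (238*(-62))*(-24) = -14756*(-24) = 354144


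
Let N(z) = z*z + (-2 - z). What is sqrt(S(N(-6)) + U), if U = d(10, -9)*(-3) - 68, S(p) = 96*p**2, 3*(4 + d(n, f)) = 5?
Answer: sqrt(153539) ≈ 391.84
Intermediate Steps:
d(n, f) = -7/3 (d(n, f) = -4 + (1/3)*5 = -4 + 5/3 = -7/3)
N(z) = -2 + z**2 - z (N(z) = z**2 + (-2 - z) = -2 + z**2 - z)
U = -61 (U = -7/3*(-3) - 68 = 7 - 68 = -61)
sqrt(S(N(-6)) + U) = sqrt(96*(-2 + (-6)**2 - 1*(-6))**2 - 61) = sqrt(96*(-2 + 36 + 6)**2 - 61) = sqrt(96*40**2 - 61) = sqrt(96*1600 - 61) = sqrt(153600 - 61) = sqrt(153539)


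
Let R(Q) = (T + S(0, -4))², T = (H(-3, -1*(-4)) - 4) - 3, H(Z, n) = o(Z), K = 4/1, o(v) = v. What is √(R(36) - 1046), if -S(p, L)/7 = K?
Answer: √398 ≈ 19.950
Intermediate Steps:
K = 4 (K = 4*1 = 4)
H(Z, n) = Z
S(p, L) = -28 (S(p, L) = -7*4 = -28)
T = -10 (T = (-3 - 4) - 3 = -7 - 3 = -10)
R(Q) = 1444 (R(Q) = (-10 - 28)² = (-38)² = 1444)
√(R(36) - 1046) = √(1444 - 1046) = √398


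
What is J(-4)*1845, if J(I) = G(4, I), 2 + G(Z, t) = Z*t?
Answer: -33210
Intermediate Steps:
G(Z, t) = -2 + Z*t
J(I) = -2 + 4*I
J(-4)*1845 = (-2 + 4*(-4))*1845 = (-2 - 16)*1845 = -18*1845 = -33210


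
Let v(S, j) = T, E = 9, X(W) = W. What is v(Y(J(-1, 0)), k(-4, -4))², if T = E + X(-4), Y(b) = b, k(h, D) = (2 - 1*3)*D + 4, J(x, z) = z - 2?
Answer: 25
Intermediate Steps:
J(x, z) = -2 + z
k(h, D) = 4 - D (k(h, D) = (2 - 3)*D + 4 = -D + 4 = 4 - D)
T = 5 (T = 9 - 4 = 5)
v(S, j) = 5
v(Y(J(-1, 0)), k(-4, -4))² = 5² = 25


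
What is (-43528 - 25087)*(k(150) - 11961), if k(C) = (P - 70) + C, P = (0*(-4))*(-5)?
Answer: 815214815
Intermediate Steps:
P = 0 (P = 0*(-5) = 0)
k(C) = -70 + C (k(C) = (0 - 70) + C = -70 + C)
(-43528 - 25087)*(k(150) - 11961) = (-43528 - 25087)*((-70 + 150) - 11961) = -68615*(80 - 11961) = -68615*(-11881) = 815214815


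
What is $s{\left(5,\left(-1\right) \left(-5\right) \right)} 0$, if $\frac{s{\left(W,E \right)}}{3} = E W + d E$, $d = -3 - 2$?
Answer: $0$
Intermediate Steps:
$d = -5$
$s{\left(W,E \right)} = - 15 E + 3 E W$ ($s{\left(W,E \right)} = 3 \left(E W - 5 E\right) = 3 \left(- 5 E + E W\right) = - 15 E + 3 E W$)
$s{\left(5,\left(-1\right) \left(-5\right) \right)} 0 = 3 \left(\left(-1\right) \left(-5\right)\right) \left(-5 + 5\right) 0 = 3 \cdot 5 \cdot 0 \cdot 0 = 0 \cdot 0 = 0$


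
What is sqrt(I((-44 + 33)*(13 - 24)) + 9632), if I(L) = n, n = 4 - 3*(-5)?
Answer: sqrt(9651) ≈ 98.240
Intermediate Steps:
n = 19 (n = 4 + 15 = 19)
I(L) = 19
sqrt(I((-44 + 33)*(13 - 24)) + 9632) = sqrt(19 + 9632) = sqrt(9651)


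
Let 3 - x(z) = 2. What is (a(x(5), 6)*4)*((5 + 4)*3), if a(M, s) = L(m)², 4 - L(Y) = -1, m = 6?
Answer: 2700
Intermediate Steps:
L(Y) = 5 (L(Y) = 4 - 1*(-1) = 4 + 1 = 5)
x(z) = 1 (x(z) = 3 - 1*2 = 3 - 2 = 1)
a(M, s) = 25 (a(M, s) = 5² = 25)
(a(x(5), 6)*4)*((5 + 4)*3) = (25*4)*((5 + 4)*3) = 100*(9*3) = 100*27 = 2700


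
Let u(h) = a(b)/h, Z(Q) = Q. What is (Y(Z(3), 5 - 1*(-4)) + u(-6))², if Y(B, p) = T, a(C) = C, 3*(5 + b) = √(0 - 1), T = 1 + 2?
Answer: (69 - I)²/324 ≈ 14.691 - 0.42593*I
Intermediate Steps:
T = 3
b = -5 + I/3 (b = -5 + √(0 - 1)/3 = -5 + √(-1)/3 = -5 + I/3 ≈ -5.0 + 0.33333*I)
u(h) = (-5 + I/3)/h
Y(B, p) = 3
(Y(Z(3), 5 - 1*(-4)) + u(-6))² = (3 + (⅓)*(-15 + I)/(-6))² = (3 + (⅓)*(-⅙)*(-15 + I))² = (3 + (⅚ - I/18))² = (23/6 - I/18)²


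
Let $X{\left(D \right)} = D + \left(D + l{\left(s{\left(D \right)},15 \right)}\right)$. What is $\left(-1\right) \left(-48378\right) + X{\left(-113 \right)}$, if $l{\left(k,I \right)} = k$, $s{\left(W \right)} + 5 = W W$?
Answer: $60916$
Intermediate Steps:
$s{\left(W \right)} = -5 + W^{2}$ ($s{\left(W \right)} = -5 + W W = -5 + W^{2}$)
$X{\left(D \right)} = -5 + D^{2} + 2 D$ ($X{\left(D \right)} = D + \left(D + \left(-5 + D^{2}\right)\right) = D + \left(-5 + D + D^{2}\right) = -5 + D^{2} + 2 D$)
$\left(-1\right) \left(-48378\right) + X{\left(-113 \right)} = \left(-1\right) \left(-48378\right) + \left(-5 + \left(-113\right)^{2} + 2 \left(-113\right)\right) = 48378 - -12538 = 48378 + 12538 = 60916$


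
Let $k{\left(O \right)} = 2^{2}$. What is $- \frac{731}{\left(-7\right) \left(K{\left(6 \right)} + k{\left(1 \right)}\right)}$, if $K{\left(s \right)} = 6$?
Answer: $\frac{731}{70} \approx 10.443$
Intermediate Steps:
$k{\left(O \right)} = 4$
$- \frac{731}{\left(-7\right) \left(K{\left(6 \right)} + k{\left(1 \right)}\right)} = - \frac{731}{\left(-7\right) \left(6 + 4\right)} = - \frac{731}{\left(-7\right) 10} = - \frac{731}{-70} = \left(-731\right) \left(- \frac{1}{70}\right) = \frac{731}{70}$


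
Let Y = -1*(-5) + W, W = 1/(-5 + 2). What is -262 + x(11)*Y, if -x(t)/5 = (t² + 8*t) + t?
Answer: -16186/3 ≈ -5395.3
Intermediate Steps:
W = -⅓ (W = 1/(-3) = -⅓ ≈ -0.33333)
x(t) = -45*t - 5*t² (x(t) = -5*((t² + 8*t) + t) = -5*(t² + 9*t) = -45*t - 5*t²)
Y = 14/3 (Y = -1*(-5) - ⅓ = 5 - ⅓ = 14/3 ≈ 4.6667)
-262 + x(11)*Y = -262 - 5*11*(9 + 11)*(14/3) = -262 - 5*11*20*(14/3) = -262 - 1100*14/3 = -262 - 15400/3 = -16186/3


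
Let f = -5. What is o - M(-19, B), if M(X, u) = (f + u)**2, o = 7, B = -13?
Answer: -317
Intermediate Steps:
M(X, u) = (-5 + u)**2
o - M(-19, B) = 7 - (-5 - 13)**2 = 7 - 1*(-18)**2 = 7 - 1*324 = 7 - 324 = -317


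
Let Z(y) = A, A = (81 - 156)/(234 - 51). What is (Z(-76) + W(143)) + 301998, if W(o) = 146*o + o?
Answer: 19704134/61 ≈ 3.2302e+5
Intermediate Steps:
W(o) = 147*o
A = -25/61 (A = -75/183 = -75*1/183 = -25/61 ≈ -0.40984)
Z(y) = -25/61
(Z(-76) + W(143)) + 301998 = (-25/61 + 147*143) + 301998 = (-25/61 + 21021) + 301998 = 1282256/61 + 301998 = 19704134/61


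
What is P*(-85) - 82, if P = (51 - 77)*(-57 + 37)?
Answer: -44282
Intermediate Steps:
P = 520 (P = -26*(-20) = 520)
P*(-85) - 82 = 520*(-85) - 82 = -44200 - 82 = -44282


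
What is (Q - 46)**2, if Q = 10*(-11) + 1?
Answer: 24025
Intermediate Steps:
Q = -109 (Q = -110 + 1 = -109)
(Q - 46)**2 = (-109 - 46)**2 = (-155)**2 = 24025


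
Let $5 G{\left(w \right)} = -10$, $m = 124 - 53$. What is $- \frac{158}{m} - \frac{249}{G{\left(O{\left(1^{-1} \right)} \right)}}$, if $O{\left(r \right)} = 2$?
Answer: $\frac{17363}{142} \approx 122.27$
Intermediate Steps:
$m = 71$
$G{\left(w \right)} = -2$ ($G{\left(w \right)} = \frac{1}{5} \left(-10\right) = -2$)
$- \frac{158}{m} - \frac{249}{G{\left(O{\left(1^{-1} \right)} \right)}} = - \frac{158}{71} - \frac{249}{-2} = \left(-158\right) \frac{1}{71} - - \frac{249}{2} = - \frac{158}{71} + \frac{249}{2} = \frac{17363}{142}$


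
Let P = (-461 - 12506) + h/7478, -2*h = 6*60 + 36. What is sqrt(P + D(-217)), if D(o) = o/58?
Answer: I*sqrt(610003889404058)/216862 ≈ 113.89*I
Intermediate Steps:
h = -198 (h = -(6*60 + 36)/2 = -(360 + 36)/2 = -1/2*396 = -198)
D(o) = o/58 (D(o) = o*(1/58) = o/58)
P = -48483712/3739 (P = (-461 - 12506) - 198/7478 = -12967 - 198*1/7478 = -12967 - 99/3739 = -48483712/3739 ≈ -12967.)
sqrt(P + D(-217)) = sqrt(-48483712/3739 + (1/58)*(-217)) = sqrt(-48483712/3739 - 217/58) = sqrt(-2812866659/216862) = I*sqrt(610003889404058)/216862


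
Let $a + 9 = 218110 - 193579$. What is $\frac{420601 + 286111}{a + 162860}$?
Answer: $\frac{353356}{93691} \approx 3.7715$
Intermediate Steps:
$a = 24522$ ($a = -9 + \left(218110 - 193579\right) = -9 + 24531 = 24522$)
$\frac{420601 + 286111}{a + 162860} = \frac{420601 + 286111}{24522 + 162860} = \frac{706712}{187382} = 706712 \cdot \frac{1}{187382} = \frac{353356}{93691}$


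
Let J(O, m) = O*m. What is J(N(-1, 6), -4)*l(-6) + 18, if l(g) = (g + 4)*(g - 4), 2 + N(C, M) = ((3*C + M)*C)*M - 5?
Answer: 2018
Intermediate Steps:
N(C, M) = -7 + C*M*(M + 3*C) (N(C, M) = -2 + (((3*C + M)*C)*M - 5) = -2 + (((M + 3*C)*C)*M - 5) = -2 + ((C*(M + 3*C))*M - 5) = -2 + (C*M*(M + 3*C) - 5) = -2 + (-5 + C*M*(M + 3*C)) = -7 + C*M*(M + 3*C))
l(g) = (-4 + g)*(4 + g) (l(g) = (4 + g)*(-4 + g) = (-4 + g)*(4 + g))
J(N(-1, 6), -4)*l(-6) + 18 = ((-7 - 1*6² + 3*6*(-1)²)*(-4))*(-16 + (-6)²) + 18 = ((-7 - 1*36 + 3*6*1)*(-4))*(-16 + 36) + 18 = ((-7 - 36 + 18)*(-4))*20 + 18 = -25*(-4)*20 + 18 = 100*20 + 18 = 2000 + 18 = 2018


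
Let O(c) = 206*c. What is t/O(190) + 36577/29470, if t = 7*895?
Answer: 161625333/115345580 ≈ 1.4012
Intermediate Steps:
t = 6265
t/O(190) + 36577/29470 = 6265/((206*190)) + 36577/29470 = 6265/39140 + 36577*(1/29470) = 6265*(1/39140) + 36577/29470 = 1253/7828 + 36577/29470 = 161625333/115345580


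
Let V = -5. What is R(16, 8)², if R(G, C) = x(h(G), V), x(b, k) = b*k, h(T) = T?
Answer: 6400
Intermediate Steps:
R(G, C) = -5*G (R(G, C) = G*(-5) = -5*G)
R(16, 8)² = (-5*16)² = (-80)² = 6400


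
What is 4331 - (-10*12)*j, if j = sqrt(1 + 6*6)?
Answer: 4331 + 120*sqrt(37) ≈ 5060.9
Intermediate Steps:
j = sqrt(37) (j = sqrt(1 + 36) = sqrt(37) ≈ 6.0828)
4331 - (-10*12)*j = 4331 - (-10*12)*sqrt(37) = 4331 - (-120)*sqrt(37) = 4331 + 120*sqrt(37)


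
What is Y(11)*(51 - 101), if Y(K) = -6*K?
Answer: 3300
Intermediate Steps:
Y(11)*(51 - 101) = (-6*11)*(51 - 101) = -66*(-50) = 3300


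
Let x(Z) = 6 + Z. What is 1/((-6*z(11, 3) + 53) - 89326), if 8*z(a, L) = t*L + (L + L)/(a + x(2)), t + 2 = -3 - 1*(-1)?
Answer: -38/3392041 ≈ -1.1203e-5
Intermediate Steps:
t = -4 (t = -2 + (-3 - 1*(-1)) = -2 + (-3 + 1) = -2 - 2 = -4)
z(a, L) = -L/2 + L/(4*(8 + a)) (z(a, L) = (-4*L + (L + L)/(a + (6 + 2)))/8 = (-4*L + (2*L)/(a + 8))/8 = (-4*L + (2*L)/(8 + a))/8 = (-4*L + 2*L/(8 + a))/8 = -L/2 + L/(4*(8 + a)))
1/((-6*z(11, 3) + 53) - 89326) = 1/((-3*3*(-15 - 2*11)/(2*(8 + 11)) + 53) - 89326) = 1/((-3*3*(-15 - 22)/(2*19) + 53) - 89326) = 1/((-3*3*(-37)/(2*19) + 53) - 89326) = 1/((-6*(-111/76) + 53) - 89326) = 1/((333/38 + 53) - 89326) = 1/(2347/38 - 89326) = 1/(-3392041/38) = -38/3392041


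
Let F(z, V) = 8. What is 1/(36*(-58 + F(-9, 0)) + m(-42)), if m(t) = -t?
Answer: -1/1758 ≈ -0.00056883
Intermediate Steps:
1/(36*(-58 + F(-9, 0)) + m(-42)) = 1/(36*(-58 + 8) - 1*(-42)) = 1/(36*(-50) + 42) = 1/(-1800 + 42) = 1/(-1758) = -1/1758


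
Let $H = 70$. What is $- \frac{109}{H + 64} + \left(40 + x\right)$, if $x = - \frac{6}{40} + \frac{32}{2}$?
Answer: $\frac{73749}{1340} \approx 55.037$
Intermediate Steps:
$x = \frac{317}{20}$ ($x = \left(-6\right) \frac{1}{40} + 32 \cdot \frac{1}{2} = - \frac{3}{20} + 16 = \frac{317}{20} \approx 15.85$)
$- \frac{109}{H + 64} + \left(40 + x\right) = - \frac{109}{70 + 64} + \left(40 + \frac{317}{20}\right) = - \frac{109}{134} + \frac{1117}{20} = \frac{73749}{1340}$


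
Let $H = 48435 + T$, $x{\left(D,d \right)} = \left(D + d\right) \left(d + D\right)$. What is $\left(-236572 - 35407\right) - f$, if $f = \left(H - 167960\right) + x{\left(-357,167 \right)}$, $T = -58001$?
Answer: $-130553$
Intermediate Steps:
$x{\left(D,d \right)} = \left(D + d\right)^{2}$ ($x{\left(D,d \right)} = \left(D + d\right) \left(D + d\right) = \left(D + d\right)^{2}$)
$H = -9566$ ($H = 48435 - 58001 = -9566$)
$f = -141426$ ($f = \left(-9566 - 167960\right) + \left(-357 + 167\right)^{2} = -177526 + \left(-190\right)^{2} = -177526 + 36100 = -141426$)
$\left(-236572 - 35407\right) - f = \left(-236572 - 35407\right) - -141426 = \left(-236572 - 35407\right) + 141426 = -271979 + 141426 = -130553$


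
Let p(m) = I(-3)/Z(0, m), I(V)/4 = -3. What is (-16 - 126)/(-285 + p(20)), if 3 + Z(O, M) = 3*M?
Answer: 2698/5419 ≈ 0.49788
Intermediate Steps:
Z(O, M) = -3 + 3*M
I(V) = -12 (I(V) = 4*(-3) = -12)
p(m) = -12/(-3 + 3*m)
(-16 - 126)/(-285 + p(20)) = (-16 - 126)/(-285 - 4/(-1 + 20)) = -142/(-285 - 4/19) = -142/(-5419/19) = -142*(-19/5419) = 2698/5419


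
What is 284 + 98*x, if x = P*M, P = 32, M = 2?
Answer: 6556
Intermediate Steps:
x = 64 (x = 32*2 = 64)
284 + 98*x = 284 + 98*64 = 284 + 6272 = 6556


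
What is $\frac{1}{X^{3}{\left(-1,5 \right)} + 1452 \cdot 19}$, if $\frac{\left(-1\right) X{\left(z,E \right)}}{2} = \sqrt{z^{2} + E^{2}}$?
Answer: $\frac{6897}{189993220} + \frac{13 \sqrt{26}}{47498305} \approx 3.7697 \cdot 10^{-5}$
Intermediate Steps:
$X{\left(z,E \right)} = - 2 \sqrt{E^{2} + z^{2}}$ ($X{\left(z,E \right)} = - 2 \sqrt{z^{2} + E^{2}} = - 2 \sqrt{E^{2} + z^{2}}$)
$\frac{1}{X^{3}{\left(-1,5 \right)} + 1452 \cdot 19} = \frac{1}{\left(- 2 \sqrt{5^{2} + \left(-1\right)^{2}}\right)^{3} + 1452 \cdot 19} = \frac{1}{\left(- 2 \sqrt{25 + 1}\right)^{3} + 27588} = \frac{1}{\left(- 2 \sqrt{26}\right)^{3} + 27588} = \frac{1}{- 208 \sqrt{26} + 27588} = \frac{1}{27588 - 208 \sqrt{26}}$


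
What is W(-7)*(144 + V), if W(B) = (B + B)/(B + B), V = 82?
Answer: 226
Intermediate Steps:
W(B) = 1 (W(B) = (2*B)/((2*B)) = (2*B)*(1/(2*B)) = 1)
W(-7)*(144 + V) = 1*(144 + 82) = 1*226 = 226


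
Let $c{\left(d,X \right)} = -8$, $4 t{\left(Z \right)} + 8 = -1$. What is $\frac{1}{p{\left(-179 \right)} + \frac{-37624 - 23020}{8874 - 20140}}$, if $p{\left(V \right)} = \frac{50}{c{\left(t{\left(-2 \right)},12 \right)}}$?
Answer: $- \frac{22532}{19537} \approx -1.1533$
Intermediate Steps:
$t{\left(Z \right)} = - \frac{9}{4}$ ($t{\left(Z \right)} = -2 + \frac{1}{4} \left(-1\right) = -2 - \frac{1}{4} = - \frac{9}{4}$)
$p{\left(V \right)} = - \frac{25}{4}$ ($p{\left(V \right)} = \frac{50}{-8} = 50 \left(- \frac{1}{8}\right) = - \frac{25}{4}$)
$\frac{1}{p{\left(-179 \right)} + \frac{-37624 - 23020}{8874 - 20140}} = \frac{1}{- \frac{25}{4} + \frac{-37624 - 23020}{8874 - 20140}} = \frac{1}{- \frac{25}{4} - \frac{60644}{-11266}} = \frac{1}{- \frac{25}{4} - - \frac{30322}{5633}} = \frac{1}{- \frac{25}{4} + \frac{30322}{5633}} = \frac{1}{- \frac{19537}{22532}} = - \frac{22532}{19537}$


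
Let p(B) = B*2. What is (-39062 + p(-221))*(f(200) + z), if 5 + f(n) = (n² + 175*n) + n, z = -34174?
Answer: -1620493584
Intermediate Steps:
f(n) = -5 + n² + 176*n (f(n) = -5 + ((n² + 175*n) + n) = -5 + (n² + 176*n) = -5 + n² + 176*n)
p(B) = 2*B
(-39062 + p(-221))*(f(200) + z) = (-39062 + 2*(-221))*((-5 + 200² + 176*200) - 34174) = (-39062 - 442)*((-5 + 40000 + 35200) - 34174) = -39504*(75195 - 34174) = -39504*41021 = -1620493584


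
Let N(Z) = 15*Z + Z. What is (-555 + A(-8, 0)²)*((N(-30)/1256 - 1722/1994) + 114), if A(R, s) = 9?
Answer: -8365772466/156529 ≈ -53446.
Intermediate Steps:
N(Z) = 16*Z
(-555 + A(-8, 0)²)*((N(-30)/1256 - 1722/1994) + 114) = (-555 + 9²)*(((16*(-30))/1256 - 1722/1994) + 114) = (-555 + 81)*((-480*1/1256 - 1722*1/1994) + 114) = -474*((-60/157 - 861/997) + 114) = -474*(-194997/156529 + 114) = -474*17649309/156529 = -8365772466/156529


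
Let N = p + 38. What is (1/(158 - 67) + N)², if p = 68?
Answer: 93064609/8281 ≈ 11238.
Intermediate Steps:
N = 106 (N = 68 + 38 = 106)
(1/(158 - 67) + N)² = (1/(158 - 67) + 106)² = (1/91 + 106)² = (9647/91)² = 93064609/8281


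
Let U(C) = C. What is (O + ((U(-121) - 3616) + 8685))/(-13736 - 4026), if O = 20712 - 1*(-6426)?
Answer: -16043/8881 ≈ -1.8064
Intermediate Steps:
O = 27138 (O = 20712 + 6426 = 27138)
(O + ((U(-121) - 3616) + 8685))/(-13736 - 4026) = (27138 + ((-121 - 3616) + 8685))/(-13736 - 4026) = (27138 + (-3737 + 8685))/(-17762) = (27138 + 4948)*(-1/17762) = 32086*(-1/17762) = -16043/8881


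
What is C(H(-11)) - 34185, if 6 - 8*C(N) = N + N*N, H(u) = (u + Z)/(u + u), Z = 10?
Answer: -132361439/3872 ≈ -34184.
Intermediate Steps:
H(u) = (10 + u)/(2*u) (H(u) = (u + 10)/(u + u) = (10 + u)/((2*u)) = (10 + u)*(1/(2*u)) = (10 + u)/(2*u))
C(N) = ¾ - N/8 - N²/8 (C(N) = ¾ - (N + N*N)/8 = ¾ - (N + N²)/8 = ¾ + (-N/8 - N²/8) = ¾ - N/8 - N²/8)
C(H(-11)) - 34185 = (¾ - (10 - 11)/(16*(-11)) - (10 - 11)²/484/8) - 34185 = (¾ - (-1)*(-1)/(16*11) - ((½)*(-1/11)*(-1))²/8) - 34185 = (¾ - ⅛*1/22 - (1/22)²/8) - 34185 = (¾ - 1/176 - ⅛*1/484) - 34185 = (¾ - 1/176 - 1/3872) - 34185 = 2881/3872 - 34185 = -132361439/3872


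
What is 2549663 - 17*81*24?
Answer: 2516615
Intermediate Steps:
2549663 - 17*81*24 = 2549663 - 1377*24 = 2549663 - 1*33048 = 2549663 - 33048 = 2516615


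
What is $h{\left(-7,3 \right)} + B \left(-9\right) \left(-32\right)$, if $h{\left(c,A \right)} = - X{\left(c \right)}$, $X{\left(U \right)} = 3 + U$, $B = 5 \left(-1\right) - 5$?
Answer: $-2876$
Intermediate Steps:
$B = -10$ ($B = -5 - 5 = -10$)
$h{\left(c,A \right)} = -3 - c$ ($h{\left(c,A \right)} = - (3 + c) = -3 - c$)
$h{\left(-7,3 \right)} + B \left(-9\right) \left(-32\right) = \left(-3 - -7\right) + \left(-10\right) \left(-9\right) \left(-32\right) = \left(-3 + 7\right) + 90 \left(-32\right) = 4 - 2880 = -2876$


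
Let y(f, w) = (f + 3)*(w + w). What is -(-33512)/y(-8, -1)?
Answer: 16756/5 ≈ 3351.2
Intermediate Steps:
y(f, w) = 2*w*(3 + f) (y(f, w) = (3 + f)*(2*w) = 2*w*(3 + f))
-(-33512)/y(-8, -1) = -(-33512)/(2*(-1)*(3 - 8)) = -(-33512)/(2*(-1)*(-5)) = -(-33512)/10 = -236*(-71/5) = 16756/5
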